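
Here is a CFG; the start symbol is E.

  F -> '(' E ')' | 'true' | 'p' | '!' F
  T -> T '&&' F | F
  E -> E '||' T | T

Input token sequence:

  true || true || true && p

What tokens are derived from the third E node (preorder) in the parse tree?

[E [E [E [T [F true]]] || [T [F true]]] || [T [T [F true]] && [F p]]]

true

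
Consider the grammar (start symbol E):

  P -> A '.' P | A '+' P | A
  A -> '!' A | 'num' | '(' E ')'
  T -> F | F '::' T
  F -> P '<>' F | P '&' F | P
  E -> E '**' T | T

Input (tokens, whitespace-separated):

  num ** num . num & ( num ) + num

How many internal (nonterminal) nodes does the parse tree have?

22

[E [E [T [F [P [A num]]]]] ** [T [F [P [A num] . [P [A num]]] & [F [P [A ( [E [T [F [P [A num]]]]] )] + [P [A num]]]]]]]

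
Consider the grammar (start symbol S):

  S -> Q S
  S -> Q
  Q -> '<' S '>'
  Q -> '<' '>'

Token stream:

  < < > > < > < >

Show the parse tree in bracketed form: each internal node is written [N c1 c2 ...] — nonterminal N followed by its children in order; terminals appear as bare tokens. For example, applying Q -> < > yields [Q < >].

S
Q S
< S > S
< Q > S
< < > > S
< < > > Q S
< < > > < > S
< < > > < > Q
< < > > < > < >

[S [Q < [S [Q < >]] >] [S [Q < >] [S [Q < >]]]]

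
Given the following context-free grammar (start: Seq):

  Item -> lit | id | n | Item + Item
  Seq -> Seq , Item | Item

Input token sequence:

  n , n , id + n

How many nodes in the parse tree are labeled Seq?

[Seq [Seq [Seq [Item n]] , [Item n]] , [Item [Item id] + [Item n]]]

3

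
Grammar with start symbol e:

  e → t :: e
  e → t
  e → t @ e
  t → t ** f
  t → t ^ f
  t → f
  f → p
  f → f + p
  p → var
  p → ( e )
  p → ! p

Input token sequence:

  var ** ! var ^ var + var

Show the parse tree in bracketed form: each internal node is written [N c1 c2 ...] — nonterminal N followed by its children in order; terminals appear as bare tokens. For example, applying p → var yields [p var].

[e [t [t [t [f [p var]]] ** [f [p ! [p var]]]] ^ [f [f [p var]] + [p var]]]]

e
t
t ^ f
t ** f ^ f
f ** f ^ f
p ** f ^ f
var ** f ^ f
var ** p ^ f
var ** ! p ^ f
var ** ! var ^ f
var ** ! var ^ f + p
var ** ! var ^ p + p
var ** ! var ^ var + p
var ** ! var ^ var + var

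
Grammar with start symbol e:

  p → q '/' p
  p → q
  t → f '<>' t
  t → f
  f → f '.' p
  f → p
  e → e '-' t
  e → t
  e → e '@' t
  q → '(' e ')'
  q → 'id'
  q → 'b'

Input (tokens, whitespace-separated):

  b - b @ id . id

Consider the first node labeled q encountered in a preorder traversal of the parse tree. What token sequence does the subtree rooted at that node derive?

b

[e [e [e [t [f [p [q b]]]]] - [t [f [p [q b]]]]] @ [t [f [f [p [q id]]] . [p [q id]]]]]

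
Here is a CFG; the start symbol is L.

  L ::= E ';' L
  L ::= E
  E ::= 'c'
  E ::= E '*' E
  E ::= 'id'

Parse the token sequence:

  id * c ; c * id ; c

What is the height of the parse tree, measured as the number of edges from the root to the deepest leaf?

[L [E [E id] * [E c]] ; [L [E [E c] * [E id]] ; [L [E c]]]]

4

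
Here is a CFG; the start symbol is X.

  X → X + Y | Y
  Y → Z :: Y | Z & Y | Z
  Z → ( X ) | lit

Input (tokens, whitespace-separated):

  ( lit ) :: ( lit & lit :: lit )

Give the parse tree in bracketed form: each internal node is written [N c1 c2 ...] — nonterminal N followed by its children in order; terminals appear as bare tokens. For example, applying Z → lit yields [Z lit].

[X [Y [Z ( [X [Y [Z lit]]] )] :: [Y [Z ( [X [Y [Z lit] & [Y [Z lit] :: [Y [Z lit]]]]] )]]]]

X
Y
Z :: Y
( X ) :: Y
( Y ) :: Y
( Z ) :: Y
( lit ) :: Y
( lit ) :: Z
( lit ) :: ( X )
( lit ) :: ( Y )
( lit ) :: ( Z & Y )
( lit ) :: ( lit & Y )
( lit ) :: ( lit & Z :: Y )
( lit ) :: ( lit & lit :: Y )
( lit ) :: ( lit & lit :: Z )
( lit ) :: ( lit & lit :: lit )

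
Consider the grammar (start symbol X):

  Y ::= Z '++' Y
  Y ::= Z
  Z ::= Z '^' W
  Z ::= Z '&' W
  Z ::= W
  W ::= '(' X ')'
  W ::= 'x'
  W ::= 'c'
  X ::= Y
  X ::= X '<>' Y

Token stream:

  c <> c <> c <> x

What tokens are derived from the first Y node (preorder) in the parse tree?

[X [X [X [X [Y [Z [W c]]]] <> [Y [Z [W c]]]] <> [Y [Z [W c]]]] <> [Y [Z [W x]]]]

c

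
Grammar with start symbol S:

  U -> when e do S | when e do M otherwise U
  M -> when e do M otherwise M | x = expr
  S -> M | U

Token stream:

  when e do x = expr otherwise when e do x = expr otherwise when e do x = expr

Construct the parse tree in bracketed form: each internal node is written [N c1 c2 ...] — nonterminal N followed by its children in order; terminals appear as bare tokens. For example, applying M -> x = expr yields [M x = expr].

[S [U when e do [M x = expr] otherwise [U when e do [M x = expr] otherwise [U when e do [S [M x = expr]]]]]]

S
U
when e do M otherwise U
when e do x = expr otherwise U
when e do x = expr otherwise when e do M otherwise U
when e do x = expr otherwise when e do x = expr otherwise U
when e do x = expr otherwise when e do x = expr otherwise when e do S
when e do x = expr otherwise when e do x = expr otherwise when e do M
when e do x = expr otherwise when e do x = expr otherwise when e do x = expr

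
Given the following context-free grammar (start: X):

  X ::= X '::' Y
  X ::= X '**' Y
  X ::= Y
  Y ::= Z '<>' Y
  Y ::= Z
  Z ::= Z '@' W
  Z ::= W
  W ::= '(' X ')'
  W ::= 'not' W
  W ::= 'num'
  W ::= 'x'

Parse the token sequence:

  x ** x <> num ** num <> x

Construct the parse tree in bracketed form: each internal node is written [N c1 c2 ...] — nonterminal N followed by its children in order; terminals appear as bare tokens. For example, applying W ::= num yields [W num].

[X [X [X [Y [Z [W x]]]] ** [Y [Z [W x]] <> [Y [Z [W num]]]]] ** [Y [Z [W num]] <> [Y [Z [W x]]]]]

X
X ** Y
X ** Y ** Y
Y ** Y ** Y
Z ** Y ** Y
W ** Y ** Y
x ** Y ** Y
x ** Z <> Y ** Y
x ** W <> Y ** Y
x ** x <> Y ** Y
x ** x <> Z ** Y
x ** x <> W ** Y
x ** x <> num ** Y
x ** x <> num ** Z <> Y
x ** x <> num ** W <> Y
x ** x <> num ** num <> Y
x ** x <> num ** num <> Z
x ** x <> num ** num <> W
x ** x <> num ** num <> x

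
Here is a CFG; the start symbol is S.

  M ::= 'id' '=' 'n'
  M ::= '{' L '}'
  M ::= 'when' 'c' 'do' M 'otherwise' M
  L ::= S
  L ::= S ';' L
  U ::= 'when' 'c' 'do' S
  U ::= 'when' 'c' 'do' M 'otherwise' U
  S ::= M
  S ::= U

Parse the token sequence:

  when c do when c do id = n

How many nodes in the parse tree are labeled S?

3

[S [U when c do [S [U when c do [S [M id = n]]]]]]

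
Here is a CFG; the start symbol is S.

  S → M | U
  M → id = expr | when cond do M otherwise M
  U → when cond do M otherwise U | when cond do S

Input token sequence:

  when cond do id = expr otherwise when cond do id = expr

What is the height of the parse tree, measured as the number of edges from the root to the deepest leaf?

[S [U when cond do [M id = expr] otherwise [U when cond do [S [M id = expr]]]]]

5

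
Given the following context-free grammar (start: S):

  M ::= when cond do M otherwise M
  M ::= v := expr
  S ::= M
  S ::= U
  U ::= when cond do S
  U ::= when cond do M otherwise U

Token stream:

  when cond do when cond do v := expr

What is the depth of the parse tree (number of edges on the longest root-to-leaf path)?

6

[S [U when cond do [S [U when cond do [S [M v := expr]]]]]]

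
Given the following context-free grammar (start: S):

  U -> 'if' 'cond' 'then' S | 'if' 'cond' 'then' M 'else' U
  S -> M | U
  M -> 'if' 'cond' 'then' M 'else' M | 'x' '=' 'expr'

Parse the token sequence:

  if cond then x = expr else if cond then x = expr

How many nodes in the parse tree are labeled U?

2

[S [U if cond then [M x = expr] else [U if cond then [S [M x = expr]]]]]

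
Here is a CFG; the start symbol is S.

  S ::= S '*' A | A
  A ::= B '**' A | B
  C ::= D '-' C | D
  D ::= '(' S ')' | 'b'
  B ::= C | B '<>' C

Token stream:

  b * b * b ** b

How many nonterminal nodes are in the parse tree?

19

[S [S [S [A [B [C [D b]]]]] * [A [B [C [D b]]]]] * [A [B [C [D b]]] ** [A [B [C [D b]]]]]]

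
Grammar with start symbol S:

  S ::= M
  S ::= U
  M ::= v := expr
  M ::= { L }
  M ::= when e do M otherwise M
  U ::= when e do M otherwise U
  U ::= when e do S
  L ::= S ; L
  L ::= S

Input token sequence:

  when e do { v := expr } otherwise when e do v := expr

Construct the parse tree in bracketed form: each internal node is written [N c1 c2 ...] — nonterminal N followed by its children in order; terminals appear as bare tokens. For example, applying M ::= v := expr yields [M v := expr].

[S [U when e do [M { [L [S [M v := expr]]] }] otherwise [U when e do [S [M v := expr]]]]]

S
U
when e do M otherwise U
when e do { L } otherwise U
when e do { S } otherwise U
when e do { M } otherwise U
when e do { v := expr } otherwise U
when e do { v := expr } otherwise when e do S
when e do { v := expr } otherwise when e do M
when e do { v := expr } otherwise when e do v := expr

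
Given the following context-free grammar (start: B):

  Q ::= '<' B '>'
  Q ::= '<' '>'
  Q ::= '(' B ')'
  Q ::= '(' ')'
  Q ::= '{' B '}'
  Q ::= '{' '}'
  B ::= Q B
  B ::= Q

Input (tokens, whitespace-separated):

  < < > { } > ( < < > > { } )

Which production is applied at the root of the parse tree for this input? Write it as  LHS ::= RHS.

B ::= Q B

[B [Q < [B [Q < >] [B [Q { }]]] >] [B [Q ( [B [Q < [B [Q < >]] >] [B [Q { }]]] )]]]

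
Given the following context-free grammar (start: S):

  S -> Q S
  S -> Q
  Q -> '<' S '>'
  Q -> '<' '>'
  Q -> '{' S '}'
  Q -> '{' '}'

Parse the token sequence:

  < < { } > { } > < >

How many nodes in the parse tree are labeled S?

5

[S [Q < [S [Q < [S [Q { }]] >] [S [Q { }]]] >] [S [Q < >]]]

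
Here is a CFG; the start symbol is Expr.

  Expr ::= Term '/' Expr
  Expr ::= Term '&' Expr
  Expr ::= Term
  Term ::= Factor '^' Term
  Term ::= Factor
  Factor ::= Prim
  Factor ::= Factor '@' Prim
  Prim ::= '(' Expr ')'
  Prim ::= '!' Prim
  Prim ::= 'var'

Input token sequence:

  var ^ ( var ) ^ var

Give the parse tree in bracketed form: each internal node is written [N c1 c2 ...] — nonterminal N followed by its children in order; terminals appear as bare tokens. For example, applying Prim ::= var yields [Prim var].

[Expr [Term [Factor [Prim var]] ^ [Term [Factor [Prim ( [Expr [Term [Factor [Prim var]]]] )]] ^ [Term [Factor [Prim var]]]]]]

Expr
Term
Factor ^ Term
Prim ^ Term
var ^ Term
var ^ Factor ^ Term
var ^ Prim ^ Term
var ^ ( Expr ) ^ Term
var ^ ( Term ) ^ Term
var ^ ( Factor ) ^ Term
var ^ ( Prim ) ^ Term
var ^ ( var ) ^ Term
var ^ ( var ) ^ Factor
var ^ ( var ) ^ Prim
var ^ ( var ) ^ var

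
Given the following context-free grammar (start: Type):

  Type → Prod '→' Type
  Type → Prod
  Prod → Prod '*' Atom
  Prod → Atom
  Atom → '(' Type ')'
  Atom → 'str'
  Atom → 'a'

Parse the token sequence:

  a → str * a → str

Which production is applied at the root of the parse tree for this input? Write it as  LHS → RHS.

Type → Prod '→' Type

[Type [Prod [Atom a]] → [Type [Prod [Prod [Atom str]] * [Atom a]] → [Type [Prod [Atom str]]]]]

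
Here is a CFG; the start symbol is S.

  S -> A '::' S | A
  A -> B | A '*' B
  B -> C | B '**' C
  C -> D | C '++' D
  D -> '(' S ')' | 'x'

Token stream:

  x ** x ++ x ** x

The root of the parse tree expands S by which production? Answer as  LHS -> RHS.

[S [A [B [B [B [C [D x]]] ** [C [C [D x]] ++ [D x]]] ** [C [D x]]]]]

S -> A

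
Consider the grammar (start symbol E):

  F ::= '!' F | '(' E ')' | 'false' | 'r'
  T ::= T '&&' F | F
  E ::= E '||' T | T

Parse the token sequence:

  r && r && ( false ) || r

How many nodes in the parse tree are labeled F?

5

[E [E [T [T [T [F r]] && [F r]] && [F ( [E [T [F false]]] )]]] || [T [F r]]]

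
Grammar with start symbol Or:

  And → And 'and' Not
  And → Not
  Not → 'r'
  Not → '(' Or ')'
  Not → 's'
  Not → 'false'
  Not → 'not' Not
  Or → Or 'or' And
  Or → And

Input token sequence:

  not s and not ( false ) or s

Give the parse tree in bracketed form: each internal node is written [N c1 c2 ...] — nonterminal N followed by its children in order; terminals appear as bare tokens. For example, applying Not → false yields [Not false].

Or
Or or And
And or And
And and Not or And
Not and Not or And
not Not and Not or And
not s and Not or And
not s and not Not or And
not s and not ( Or ) or And
not s and not ( And ) or And
not s and not ( Not ) or And
not s and not ( false ) or And
not s and not ( false ) or Not
not s and not ( false ) or s

[Or [Or [And [And [Not not [Not s]]] and [Not not [Not ( [Or [And [Not false]]] )]]]] or [And [Not s]]]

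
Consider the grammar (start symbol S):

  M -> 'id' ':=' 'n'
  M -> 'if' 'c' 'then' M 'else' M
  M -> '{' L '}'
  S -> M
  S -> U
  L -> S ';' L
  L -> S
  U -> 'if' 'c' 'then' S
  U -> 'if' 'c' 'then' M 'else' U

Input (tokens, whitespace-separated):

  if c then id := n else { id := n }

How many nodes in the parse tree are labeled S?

[S [M if c then [M id := n] else [M { [L [S [M id := n]]] }]]]

2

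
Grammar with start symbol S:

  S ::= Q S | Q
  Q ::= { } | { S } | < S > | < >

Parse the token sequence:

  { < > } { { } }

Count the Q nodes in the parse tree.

[S [Q { [S [Q < >]] }] [S [Q { [S [Q { }]] }]]]

4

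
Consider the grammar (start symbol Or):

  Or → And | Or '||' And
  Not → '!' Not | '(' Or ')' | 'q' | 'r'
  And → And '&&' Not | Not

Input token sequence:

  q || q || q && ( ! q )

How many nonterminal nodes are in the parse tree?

15

[Or [Or [Or [And [Not q]]] || [And [Not q]]] || [And [And [Not q]] && [Not ( [Or [And [Not ! [Not q]]]] )]]]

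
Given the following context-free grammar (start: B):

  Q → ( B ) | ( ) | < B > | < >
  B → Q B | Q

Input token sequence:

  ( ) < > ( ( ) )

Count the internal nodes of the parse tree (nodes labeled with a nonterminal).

8

[B [Q ( )] [B [Q < >] [B [Q ( [B [Q ( )]] )]]]]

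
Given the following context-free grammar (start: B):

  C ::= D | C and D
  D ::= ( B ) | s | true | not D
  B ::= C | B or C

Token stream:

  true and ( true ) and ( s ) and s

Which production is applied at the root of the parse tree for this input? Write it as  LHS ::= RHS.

[B [C [C [C [C [D true]] and [D ( [B [C [D true]]] )]] and [D ( [B [C [D s]]] )]] and [D s]]]

B ::= C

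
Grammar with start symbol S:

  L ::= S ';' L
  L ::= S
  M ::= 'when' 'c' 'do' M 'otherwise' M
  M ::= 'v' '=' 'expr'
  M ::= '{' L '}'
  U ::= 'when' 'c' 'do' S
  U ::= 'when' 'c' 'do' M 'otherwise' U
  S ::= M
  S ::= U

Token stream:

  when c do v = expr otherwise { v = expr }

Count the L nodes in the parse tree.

1

[S [M when c do [M v = expr] otherwise [M { [L [S [M v = expr]]] }]]]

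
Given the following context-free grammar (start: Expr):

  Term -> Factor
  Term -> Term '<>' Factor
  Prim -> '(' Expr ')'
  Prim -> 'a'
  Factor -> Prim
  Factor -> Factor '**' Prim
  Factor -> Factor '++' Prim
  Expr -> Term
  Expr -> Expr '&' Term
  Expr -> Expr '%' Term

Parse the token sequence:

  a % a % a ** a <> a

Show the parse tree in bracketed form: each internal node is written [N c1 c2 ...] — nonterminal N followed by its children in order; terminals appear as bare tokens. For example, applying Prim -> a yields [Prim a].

[Expr [Expr [Expr [Term [Factor [Prim a]]]] % [Term [Factor [Prim a]]]] % [Term [Term [Factor [Factor [Prim a]] ** [Prim a]]] <> [Factor [Prim a]]]]

Expr
Expr % Term
Expr % Term % Term
Term % Term % Term
Factor % Term % Term
Prim % Term % Term
a % Term % Term
a % Factor % Term
a % Prim % Term
a % a % Term
a % a % Term <> Factor
a % a % Factor <> Factor
a % a % Factor ** Prim <> Factor
a % a % Prim ** Prim <> Factor
a % a % a ** Prim <> Factor
a % a % a ** a <> Factor
a % a % a ** a <> Prim
a % a % a ** a <> a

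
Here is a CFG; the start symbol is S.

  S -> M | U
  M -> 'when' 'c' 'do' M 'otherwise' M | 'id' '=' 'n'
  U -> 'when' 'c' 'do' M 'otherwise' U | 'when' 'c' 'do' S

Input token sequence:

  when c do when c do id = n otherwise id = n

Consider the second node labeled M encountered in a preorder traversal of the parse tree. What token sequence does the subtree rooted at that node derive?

id = n

[S [U when c do [S [M when c do [M id = n] otherwise [M id = n]]]]]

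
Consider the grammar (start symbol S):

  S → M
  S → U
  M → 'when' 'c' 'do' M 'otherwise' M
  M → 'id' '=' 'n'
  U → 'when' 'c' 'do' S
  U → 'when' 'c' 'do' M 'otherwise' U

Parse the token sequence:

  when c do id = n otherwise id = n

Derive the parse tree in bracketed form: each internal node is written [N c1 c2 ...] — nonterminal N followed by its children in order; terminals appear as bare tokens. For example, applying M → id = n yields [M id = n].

[S [M when c do [M id = n] otherwise [M id = n]]]

S
M
when c do M otherwise M
when c do id = n otherwise M
when c do id = n otherwise id = n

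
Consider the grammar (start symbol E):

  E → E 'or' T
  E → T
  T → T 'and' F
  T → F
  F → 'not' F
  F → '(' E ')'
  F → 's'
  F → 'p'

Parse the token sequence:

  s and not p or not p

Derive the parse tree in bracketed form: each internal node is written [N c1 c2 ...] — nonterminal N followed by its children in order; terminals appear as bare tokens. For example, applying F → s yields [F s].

E
E or T
T or T
T and F or T
F and F or T
s and F or T
s and not F or T
s and not p or T
s and not p or F
s and not p or not F
s and not p or not p

[E [E [T [T [F s]] and [F not [F p]]]] or [T [F not [F p]]]]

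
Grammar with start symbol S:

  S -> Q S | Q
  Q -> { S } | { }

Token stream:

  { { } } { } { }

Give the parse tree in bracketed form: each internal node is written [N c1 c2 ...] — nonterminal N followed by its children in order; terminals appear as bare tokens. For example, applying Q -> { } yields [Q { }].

[S [Q { [S [Q { }]] }] [S [Q { }] [S [Q { }]]]]

S
Q S
{ S } S
{ Q } S
{ { } } S
{ { } } Q S
{ { } } { } S
{ { } } { } Q
{ { } } { } { }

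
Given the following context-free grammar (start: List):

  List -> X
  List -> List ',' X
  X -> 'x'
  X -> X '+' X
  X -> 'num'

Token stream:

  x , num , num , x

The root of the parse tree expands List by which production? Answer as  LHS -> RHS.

[List [List [List [List [X x]] , [X num]] , [X num]] , [X x]]

List -> List ',' X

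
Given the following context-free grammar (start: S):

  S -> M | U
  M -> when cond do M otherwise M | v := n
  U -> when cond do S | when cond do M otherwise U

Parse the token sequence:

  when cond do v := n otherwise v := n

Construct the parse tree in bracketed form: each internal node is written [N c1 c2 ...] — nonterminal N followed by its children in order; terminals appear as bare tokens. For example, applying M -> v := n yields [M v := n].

[S [M when cond do [M v := n] otherwise [M v := n]]]

S
M
when cond do M otherwise M
when cond do v := n otherwise M
when cond do v := n otherwise v := n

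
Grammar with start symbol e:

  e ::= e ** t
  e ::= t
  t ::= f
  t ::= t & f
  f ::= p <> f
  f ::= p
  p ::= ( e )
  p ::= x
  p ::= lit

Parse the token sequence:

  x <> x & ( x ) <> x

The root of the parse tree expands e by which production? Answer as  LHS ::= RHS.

[e [t [t [f [p x] <> [f [p x]]]] & [f [p ( [e [t [f [p x]]]] )] <> [f [p x]]]]]

e ::= t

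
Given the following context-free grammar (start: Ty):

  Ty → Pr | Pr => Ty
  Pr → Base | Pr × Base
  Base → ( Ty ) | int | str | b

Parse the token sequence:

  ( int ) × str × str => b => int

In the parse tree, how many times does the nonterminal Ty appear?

4

[Ty [Pr [Pr [Pr [Base ( [Ty [Pr [Base int]]] )]] × [Base str]] × [Base str]] => [Ty [Pr [Base b]] => [Ty [Pr [Base int]]]]]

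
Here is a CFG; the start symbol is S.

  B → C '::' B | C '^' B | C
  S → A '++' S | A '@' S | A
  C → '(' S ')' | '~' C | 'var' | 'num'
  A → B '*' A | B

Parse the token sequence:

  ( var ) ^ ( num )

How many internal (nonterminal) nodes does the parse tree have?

14

[S [A [B [C ( [S [A [B [C var]]]] )] ^ [B [C ( [S [A [B [C num]]]] )]]]]]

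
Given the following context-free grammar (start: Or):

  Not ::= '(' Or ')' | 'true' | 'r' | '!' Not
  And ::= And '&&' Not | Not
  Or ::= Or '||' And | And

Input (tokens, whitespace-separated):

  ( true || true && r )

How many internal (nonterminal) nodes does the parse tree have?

11

[Or [And [Not ( [Or [Or [And [Not true]]] || [And [And [Not true]] && [Not r]]] )]]]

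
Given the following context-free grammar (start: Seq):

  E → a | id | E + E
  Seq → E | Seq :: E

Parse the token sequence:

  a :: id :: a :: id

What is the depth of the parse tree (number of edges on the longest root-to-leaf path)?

5

[Seq [Seq [Seq [Seq [E a]] :: [E id]] :: [E a]] :: [E id]]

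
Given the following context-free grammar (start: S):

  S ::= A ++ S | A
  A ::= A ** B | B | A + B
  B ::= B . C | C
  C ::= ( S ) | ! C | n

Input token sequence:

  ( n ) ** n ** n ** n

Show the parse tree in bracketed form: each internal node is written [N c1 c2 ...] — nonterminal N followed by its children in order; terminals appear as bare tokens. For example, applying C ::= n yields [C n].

S
A
A ** B
A ** B ** B
A ** B ** B ** B
B ** B ** B ** B
C ** B ** B ** B
( S ) ** B ** B ** B
( A ) ** B ** B ** B
( B ) ** B ** B ** B
( C ) ** B ** B ** B
( n ) ** B ** B ** B
( n ) ** C ** B ** B
( n ) ** n ** B ** B
( n ) ** n ** C ** B
( n ) ** n ** n ** B
( n ) ** n ** n ** C
( n ) ** n ** n ** n

[S [A [A [A [A [B [C ( [S [A [B [C n]]]] )]]] ** [B [C n]]] ** [B [C n]]] ** [B [C n]]]]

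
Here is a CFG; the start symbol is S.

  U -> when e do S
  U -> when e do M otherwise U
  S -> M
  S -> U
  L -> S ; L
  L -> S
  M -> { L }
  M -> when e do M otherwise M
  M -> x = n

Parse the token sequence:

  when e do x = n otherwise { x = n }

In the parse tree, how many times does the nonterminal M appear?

4

[S [M when e do [M x = n] otherwise [M { [L [S [M x = n]]] }]]]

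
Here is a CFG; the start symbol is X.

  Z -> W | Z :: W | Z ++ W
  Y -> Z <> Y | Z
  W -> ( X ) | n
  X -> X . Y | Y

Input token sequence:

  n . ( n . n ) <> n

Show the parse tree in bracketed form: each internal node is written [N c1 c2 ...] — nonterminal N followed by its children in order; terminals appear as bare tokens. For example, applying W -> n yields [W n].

X
X . Y
Y . Y
Z . Y
W . Y
n . Y
n . Z <> Y
n . W <> Y
n . ( X ) <> Y
n . ( X . Y ) <> Y
n . ( Y . Y ) <> Y
n . ( Z . Y ) <> Y
n . ( W . Y ) <> Y
n . ( n . Y ) <> Y
n . ( n . Z ) <> Y
n . ( n . W ) <> Y
n . ( n . n ) <> Y
n . ( n . n ) <> Z
n . ( n . n ) <> W
n . ( n . n ) <> n

[X [X [Y [Z [W n]]]] . [Y [Z [W ( [X [X [Y [Z [W n]]]] . [Y [Z [W n]]]] )]] <> [Y [Z [W n]]]]]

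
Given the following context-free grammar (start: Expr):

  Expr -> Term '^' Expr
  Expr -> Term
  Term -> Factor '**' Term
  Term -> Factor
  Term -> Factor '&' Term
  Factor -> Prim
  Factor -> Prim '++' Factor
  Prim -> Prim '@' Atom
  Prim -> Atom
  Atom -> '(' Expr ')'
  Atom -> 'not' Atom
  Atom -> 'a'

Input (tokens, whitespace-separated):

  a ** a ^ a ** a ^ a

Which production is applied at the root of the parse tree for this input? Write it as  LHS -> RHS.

[Expr [Term [Factor [Prim [Atom a]]] ** [Term [Factor [Prim [Atom a]]]]] ^ [Expr [Term [Factor [Prim [Atom a]]] ** [Term [Factor [Prim [Atom a]]]]] ^ [Expr [Term [Factor [Prim [Atom a]]]]]]]

Expr -> Term '^' Expr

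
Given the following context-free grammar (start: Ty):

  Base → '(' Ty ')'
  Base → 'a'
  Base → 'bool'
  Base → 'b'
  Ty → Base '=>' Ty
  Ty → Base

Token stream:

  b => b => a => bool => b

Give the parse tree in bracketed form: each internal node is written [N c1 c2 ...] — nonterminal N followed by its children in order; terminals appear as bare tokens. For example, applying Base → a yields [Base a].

Ty
Base => Ty
b => Ty
b => Base => Ty
b => b => Ty
b => b => Base => Ty
b => b => a => Ty
b => b => a => Base => Ty
b => b => a => bool => Ty
b => b => a => bool => Base
b => b => a => bool => b

[Ty [Base b] => [Ty [Base b] => [Ty [Base a] => [Ty [Base bool] => [Ty [Base b]]]]]]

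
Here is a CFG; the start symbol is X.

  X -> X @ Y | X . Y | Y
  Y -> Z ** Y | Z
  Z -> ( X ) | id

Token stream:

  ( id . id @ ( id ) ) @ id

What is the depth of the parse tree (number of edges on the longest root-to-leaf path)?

[X [X [Y [Z ( [X [X [X [Y [Z id]]] . [Y [Z id]]] @ [Y [Z ( [X [Y [Z id]]] )]]] )]]] @ [Y [Z id]]]

10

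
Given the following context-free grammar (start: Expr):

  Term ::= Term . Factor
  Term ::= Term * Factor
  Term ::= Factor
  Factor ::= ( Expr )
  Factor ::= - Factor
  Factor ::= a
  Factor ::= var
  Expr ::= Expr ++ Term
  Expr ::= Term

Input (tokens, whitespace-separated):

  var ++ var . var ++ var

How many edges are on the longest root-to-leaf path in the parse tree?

[Expr [Expr [Expr [Term [Factor var]]] ++ [Term [Term [Factor var]] . [Factor var]]] ++ [Term [Factor var]]]

5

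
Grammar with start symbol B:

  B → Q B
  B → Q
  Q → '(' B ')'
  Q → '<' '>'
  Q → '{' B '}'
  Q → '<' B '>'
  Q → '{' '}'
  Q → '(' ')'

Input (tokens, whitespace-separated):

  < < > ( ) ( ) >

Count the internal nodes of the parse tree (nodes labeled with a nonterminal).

8

[B [Q < [B [Q < >] [B [Q ( )] [B [Q ( )]]]] >]]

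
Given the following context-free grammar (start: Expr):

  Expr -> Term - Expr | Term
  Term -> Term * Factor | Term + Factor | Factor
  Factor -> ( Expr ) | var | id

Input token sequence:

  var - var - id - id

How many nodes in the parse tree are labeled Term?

4

[Expr [Term [Factor var]] - [Expr [Term [Factor var]] - [Expr [Term [Factor id]] - [Expr [Term [Factor id]]]]]]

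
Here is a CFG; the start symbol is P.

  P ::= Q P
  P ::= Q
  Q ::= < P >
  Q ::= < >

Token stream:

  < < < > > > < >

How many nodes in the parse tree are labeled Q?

[P [Q < [P [Q < [P [Q < >]] >]] >] [P [Q < >]]]

4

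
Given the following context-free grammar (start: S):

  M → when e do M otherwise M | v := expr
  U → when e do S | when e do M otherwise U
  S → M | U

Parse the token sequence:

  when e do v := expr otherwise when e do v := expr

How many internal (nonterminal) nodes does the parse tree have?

[S [U when e do [M v := expr] otherwise [U when e do [S [M v := expr]]]]]

6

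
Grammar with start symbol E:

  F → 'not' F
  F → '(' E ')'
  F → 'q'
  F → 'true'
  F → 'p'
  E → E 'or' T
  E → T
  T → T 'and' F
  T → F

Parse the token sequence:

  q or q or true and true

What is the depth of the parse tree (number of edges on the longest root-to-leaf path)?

[E [E [E [T [F q]]] or [T [F q]]] or [T [T [F true]] and [F true]]]

5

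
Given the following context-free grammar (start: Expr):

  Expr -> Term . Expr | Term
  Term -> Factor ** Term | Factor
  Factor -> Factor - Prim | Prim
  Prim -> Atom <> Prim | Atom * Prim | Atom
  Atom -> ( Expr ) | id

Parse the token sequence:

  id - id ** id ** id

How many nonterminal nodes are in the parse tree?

16

[Expr [Term [Factor [Factor [Prim [Atom id]]] - [Prim [Atom id]]] ** [Term [Factor [Prim [Atom id]]] ** [Term [Factor [Prim [Atom id]]]]]]]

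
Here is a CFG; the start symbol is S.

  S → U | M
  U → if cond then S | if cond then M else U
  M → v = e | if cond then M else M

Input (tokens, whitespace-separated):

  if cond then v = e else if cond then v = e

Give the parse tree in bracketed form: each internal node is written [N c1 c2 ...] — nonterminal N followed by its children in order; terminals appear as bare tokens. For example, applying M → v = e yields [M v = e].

[S [U if cond then [M v = e] else [U if cond then [S [M v = e]]]]]

S
U
if cond then M else U
if cond then v = e else U
if cond then v = e else if cond then S
if cond then v = e else if cond then M
if cond then v = e else if cond then v = e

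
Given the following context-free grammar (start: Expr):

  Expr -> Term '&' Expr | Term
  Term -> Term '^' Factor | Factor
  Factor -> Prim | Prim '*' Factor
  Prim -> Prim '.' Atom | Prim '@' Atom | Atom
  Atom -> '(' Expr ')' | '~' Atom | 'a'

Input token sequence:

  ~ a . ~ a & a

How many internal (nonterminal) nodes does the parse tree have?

[Expr [Term [Factor [Prim [Prim [Atom ~ [Atom a]]] . [Atom ~ [Atom a]]]]] & [Expr [Term [Factor [Prim [Atom a]]]]]]

14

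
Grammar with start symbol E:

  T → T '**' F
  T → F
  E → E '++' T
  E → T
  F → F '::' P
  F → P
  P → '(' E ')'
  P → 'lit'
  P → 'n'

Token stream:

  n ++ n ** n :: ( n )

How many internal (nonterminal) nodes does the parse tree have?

[E [E [T [F [P n]]]] ++ [T [T [F [P n]]] ** [F [F [P n]] :: [P ( [E [T [F [P n]]]] )]]]]

17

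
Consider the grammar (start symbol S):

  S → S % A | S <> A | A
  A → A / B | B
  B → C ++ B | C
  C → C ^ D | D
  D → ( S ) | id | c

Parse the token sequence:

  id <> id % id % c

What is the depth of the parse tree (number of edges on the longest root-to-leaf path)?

[S [S [S [S [A [B [C [D id]]]]] <> [A [B [C [D id]]]]] % [A [B [C [D id]]]]] % [A [B [C [D c]]]]]

8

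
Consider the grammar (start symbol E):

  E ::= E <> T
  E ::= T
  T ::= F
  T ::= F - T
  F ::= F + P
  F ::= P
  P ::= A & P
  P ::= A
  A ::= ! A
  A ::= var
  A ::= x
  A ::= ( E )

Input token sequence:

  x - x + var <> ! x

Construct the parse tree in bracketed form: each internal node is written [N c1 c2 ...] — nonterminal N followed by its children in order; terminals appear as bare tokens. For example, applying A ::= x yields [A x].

E
E <> T
T <> T
F - T <> T
P - T <> T
A - T <> T
x - T <> T
x - F <> T
x - F + P <> T
x - P + P <> T
x - A + P <> T
x - x + P <> T
x - x + A <> T
x - x + var <> T
x - x + var <> F
x - x + var <> P
x - x + var <> A
x - x + var <> ! A
x - x + var <> ! x

[E [E [T [F [P [A x]]] - [T [F [F [P [A x]]] + [P [A var]]]]]] <> [T [F [P [A ! [A x]]]]]]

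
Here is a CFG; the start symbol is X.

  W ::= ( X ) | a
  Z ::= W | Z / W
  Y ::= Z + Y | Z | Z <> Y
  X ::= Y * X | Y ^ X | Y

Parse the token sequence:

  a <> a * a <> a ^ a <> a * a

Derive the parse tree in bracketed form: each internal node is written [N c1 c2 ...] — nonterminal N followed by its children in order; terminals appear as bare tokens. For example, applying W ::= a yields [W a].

[X [Y [Z [W a]] <> [Y [Z [W a]]]] * [X [Y [Z [W a]] <> [Y [Z [W a]]]] ^ [X [Y [Z [W a]] <> [Y [Z [W a]]]] * [X [Y [Z [W a]]]]]]]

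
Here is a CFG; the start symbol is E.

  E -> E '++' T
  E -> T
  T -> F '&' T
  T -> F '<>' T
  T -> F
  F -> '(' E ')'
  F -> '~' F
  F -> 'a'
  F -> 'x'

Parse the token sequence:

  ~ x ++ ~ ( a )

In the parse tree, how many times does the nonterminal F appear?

[E [E [T [F ~ [F x]]]] ++ [T [F ~ [F ( [E [T [F a]]] )]]]]

5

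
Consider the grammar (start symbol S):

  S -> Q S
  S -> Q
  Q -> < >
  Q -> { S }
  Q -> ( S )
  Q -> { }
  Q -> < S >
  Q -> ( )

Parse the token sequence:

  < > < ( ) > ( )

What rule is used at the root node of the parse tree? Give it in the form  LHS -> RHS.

[S [Q < >] [S [Q < [S [Q ( )]] >] [S [Q ( )]]]]

S -> Q S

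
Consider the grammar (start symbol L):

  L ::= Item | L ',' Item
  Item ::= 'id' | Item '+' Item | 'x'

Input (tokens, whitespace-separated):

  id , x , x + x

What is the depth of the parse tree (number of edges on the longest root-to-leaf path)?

4

[L [L [L [Item id]] , [Item x]] , [Item [Item x] + [Item x]]]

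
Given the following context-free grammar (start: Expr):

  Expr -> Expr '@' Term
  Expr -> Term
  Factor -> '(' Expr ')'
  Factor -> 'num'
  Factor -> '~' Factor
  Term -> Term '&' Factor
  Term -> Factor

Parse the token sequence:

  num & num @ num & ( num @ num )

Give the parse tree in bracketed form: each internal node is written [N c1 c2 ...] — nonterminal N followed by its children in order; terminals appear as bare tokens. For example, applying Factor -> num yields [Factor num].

Expr
Expr @ Term
Term @ Term
Term & Factor @ Term
Factor & Factor @ Term
num & Factor @ Term
num & num @ Term
num & num @ Term & Factor
num & num @ Factor & Factor
num & num @ num & Factor
num & num @ num & ( Expr )
num & num @ num & ( Expr @ Term )
num & num @ num & ( Term @ Term )
num & num @ num & ( Factor @ Term )
num & num @ num & ( num @ Term )
num & num @ num & ( num @ Factor )
num & num @ num & ( num @ num )

[Expr [Expr [Term [Term [Factor num]] & [Factor num]]] @ [Term [Term [Factor num]] & [Factor ( [Expr [Expr [Term [Factor num]]] @ [Term [Factor num]]] )]]]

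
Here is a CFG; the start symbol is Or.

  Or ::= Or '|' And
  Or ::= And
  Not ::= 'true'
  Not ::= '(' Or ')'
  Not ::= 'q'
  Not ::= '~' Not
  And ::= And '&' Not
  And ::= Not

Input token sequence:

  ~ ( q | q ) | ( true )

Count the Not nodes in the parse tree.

[Or [Or [And [Not ~ [Not ( [Or [Or [And [Not q]]] | [And [Not q]]] )]]]] | [And [Not ( [Or [And [Not true]]] )]]]

6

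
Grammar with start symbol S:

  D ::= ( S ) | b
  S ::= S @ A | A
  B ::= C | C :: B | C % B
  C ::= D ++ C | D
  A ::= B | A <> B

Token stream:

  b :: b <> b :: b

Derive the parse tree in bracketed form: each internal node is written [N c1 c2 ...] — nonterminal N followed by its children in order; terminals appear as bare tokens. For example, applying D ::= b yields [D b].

[S [A [A [B [C [D b]] :: [B [C [D b]]]]] <> [B [C [D b]] :: [B [C [D b]]]]]]

S
A
A <> B
B <> B
C :: B <> B
D :: B <> B
b :: B <> B
b :: C <> B
b :: D <> B
b :: b <> B
b :: b <> C :: B
b :: b <> D :: B
b :: b <> b :: B
b :: b <> b :: C
b :: b <> b :: D
b :: b <> b :: b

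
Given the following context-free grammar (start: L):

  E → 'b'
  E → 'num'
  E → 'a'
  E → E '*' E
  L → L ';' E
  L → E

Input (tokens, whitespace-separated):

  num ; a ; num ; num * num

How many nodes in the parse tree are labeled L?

4

[L [L [L [L [E num]] ; [E a]] ; [E num]] ; [E [E num] * [E num]]]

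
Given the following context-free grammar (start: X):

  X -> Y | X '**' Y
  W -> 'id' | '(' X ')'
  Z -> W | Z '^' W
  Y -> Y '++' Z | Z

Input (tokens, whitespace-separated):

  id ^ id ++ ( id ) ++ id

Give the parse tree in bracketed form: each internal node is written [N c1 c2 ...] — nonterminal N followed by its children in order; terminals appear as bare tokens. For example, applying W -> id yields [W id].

[X [Y [Y [Y [Z [Z [W id]] ^ [W id]]] ++ [Z [W ( [X [Y [Z [W id]]]] )]]] ++ [Z [W id]]]]

X
Y
Y ++ Z
Y ++ Z ++ Z
Z ++ Z ++ Z
Z ^ W ++ Z ++ Z
W ^ W ++ Z ++ Z
id ^ W ++ Z ++ Z
id ^ id ++ Z ++ Z
id ^ id ++ W ++ Z
id ^ id ++ ( X ) ++ Z
id ^ id ++ ( Y ) ++ Z
id ^ id ++ ( Z ) ++ Z
id ^ id ++ ( W ) ++ Z
id ^ id ++ ( id ) ++ Z
id ^ id ++ ( id ) ++ W
id ^ id ++ ( id ) ++ id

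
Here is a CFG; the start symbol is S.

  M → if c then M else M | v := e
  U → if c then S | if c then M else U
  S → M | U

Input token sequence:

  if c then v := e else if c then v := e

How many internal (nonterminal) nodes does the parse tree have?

6

[S [U if c then [M v := e] else [U if c then [S [M v := e]]]]]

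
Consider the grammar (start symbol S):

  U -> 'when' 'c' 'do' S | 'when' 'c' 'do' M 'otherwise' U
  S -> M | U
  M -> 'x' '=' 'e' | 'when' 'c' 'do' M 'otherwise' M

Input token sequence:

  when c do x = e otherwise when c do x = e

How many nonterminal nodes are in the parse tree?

6

[S [U when c do [M x = e] otherwise [U when c do [S [M x = e]]]]]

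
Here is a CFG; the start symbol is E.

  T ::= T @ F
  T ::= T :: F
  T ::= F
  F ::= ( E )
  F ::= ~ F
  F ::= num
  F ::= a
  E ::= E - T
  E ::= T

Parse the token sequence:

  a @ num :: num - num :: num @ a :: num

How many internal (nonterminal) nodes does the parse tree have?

[E [E [T [T [T [F a]] @ [F num]] :: [F num]]] - [T [T [T [T [F num]] :: [F num]] @ [F a]] :: [F num]]]

16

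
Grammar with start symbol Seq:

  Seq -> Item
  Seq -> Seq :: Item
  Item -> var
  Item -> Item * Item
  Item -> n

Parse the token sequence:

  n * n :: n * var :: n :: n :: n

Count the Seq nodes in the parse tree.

[Seq [Seq [Seq [Seq [Seq [Item [Item n] * [Item n]]] :: [Item [Item n] * [Item var]]] :: [Item n]] :: [Item n]] :: [Item n]]

5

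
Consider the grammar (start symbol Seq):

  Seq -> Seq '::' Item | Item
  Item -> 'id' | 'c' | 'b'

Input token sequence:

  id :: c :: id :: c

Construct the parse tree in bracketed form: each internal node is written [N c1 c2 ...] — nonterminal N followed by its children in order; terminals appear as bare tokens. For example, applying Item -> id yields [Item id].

Seq
Seq :: Item
Seq :: Item :: Item
Seq :: Item :: Item :: Item
Item :: Item :: Item :: Item
id :: Item :: Item :: Item
id :: c :: Item :: Item
id :: c :: id :: Item
id :: c :: id :: c

[Seq [Seq [Seq [Seq [Item id]] :: [Item c]] :: [Item id]] :: [Item c]]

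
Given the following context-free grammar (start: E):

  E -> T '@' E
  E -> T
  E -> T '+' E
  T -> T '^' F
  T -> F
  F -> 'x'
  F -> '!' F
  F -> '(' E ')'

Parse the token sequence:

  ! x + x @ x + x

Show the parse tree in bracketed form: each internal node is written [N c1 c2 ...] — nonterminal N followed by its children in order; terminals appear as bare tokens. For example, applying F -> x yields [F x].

E
T + E
F + E
! F + E
! x + E
! x + T @ E
! x + F @ E
! x + x @ E
! x + x @ T + E
! x + x @ F + E
! x + x @ x + E
! x + x @ x + T
! x + x @ x + F
! x + x @ x + x

[E [T [F ! [F x]]] + [E [T [F x]] @ [E [T [F x]] + [E [T [F x]]]]]]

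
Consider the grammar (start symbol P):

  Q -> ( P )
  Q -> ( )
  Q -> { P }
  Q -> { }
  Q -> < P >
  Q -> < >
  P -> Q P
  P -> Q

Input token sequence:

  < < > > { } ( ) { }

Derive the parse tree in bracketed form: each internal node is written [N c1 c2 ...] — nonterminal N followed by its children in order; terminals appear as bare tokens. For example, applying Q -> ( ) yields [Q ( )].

P
Q P
< P > P
< Q > P
< < > > P
< < > > Q P
< < > > { } P
< < > > { } Q P
< < > > { } ( ) P
< < > > { } ( ) Q
< < > > { } ( ) { }

[P [Q < [P [Q < >]] >] [P [Q { }] [P [Q ( )] [P [Q { }]]]]]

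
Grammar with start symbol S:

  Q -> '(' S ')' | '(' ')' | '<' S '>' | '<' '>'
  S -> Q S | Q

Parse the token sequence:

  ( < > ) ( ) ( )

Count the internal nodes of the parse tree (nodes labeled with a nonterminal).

8

[S [Q ( [S [Q < >]] )] [S [Q ( )] [S [Q ( )]]]]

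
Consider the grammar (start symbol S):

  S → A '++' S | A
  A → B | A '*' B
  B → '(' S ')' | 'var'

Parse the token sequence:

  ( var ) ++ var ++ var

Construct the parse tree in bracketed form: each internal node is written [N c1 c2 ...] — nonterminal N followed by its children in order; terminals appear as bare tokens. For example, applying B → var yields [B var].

[S [A [B ( [S [A [B var]]] )]] ++ [S [A [B var]] ++ [S [A [B var]]]]]

S
A ++ S
B ++ S
( S ) ++ S
( A ) ++ S
( B ) ++ S
( var ) ++ S
( var ) ++ A ++ S
( var ) ++ B ++ S
( var ) ++ var ++ S
( var ) ++ var ++ A
( var ) ++ var ++ B
( var ) ++ var ++ var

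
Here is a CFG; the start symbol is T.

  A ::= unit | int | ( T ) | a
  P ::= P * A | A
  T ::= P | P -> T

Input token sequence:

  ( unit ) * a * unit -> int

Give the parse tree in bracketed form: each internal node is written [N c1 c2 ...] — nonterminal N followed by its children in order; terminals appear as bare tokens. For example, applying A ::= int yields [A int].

[T [P [P [P [A ( [T [P [A unit]]] )]] * [A a]] * [A unit]] -> [T [P [A int]]]]

T
P -> T
P * A -> T
P * A * A -> T
A * A * A -> T
( T ) * A * A -> T
( P ) * A * A -> T
( A ) * A * A -> T
( unit ) * A * A -> T
( unit ) * a * A -> T
( unit ) * a * unit -> T
( unit ) * a * unit -> P
( unit ) * a * unit -> A
( unit ) * a * unit -> int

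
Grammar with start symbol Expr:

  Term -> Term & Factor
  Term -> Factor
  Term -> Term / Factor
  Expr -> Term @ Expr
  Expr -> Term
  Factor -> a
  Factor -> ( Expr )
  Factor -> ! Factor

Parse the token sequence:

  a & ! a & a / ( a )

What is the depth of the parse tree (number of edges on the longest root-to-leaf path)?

[Expr [Term [Term [Term [Term [Factor a]] & [Factor ! [Factor a]]] & [Factor a]] / [Factor ( [Expr [Term [Factor a]]] )]]]

6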